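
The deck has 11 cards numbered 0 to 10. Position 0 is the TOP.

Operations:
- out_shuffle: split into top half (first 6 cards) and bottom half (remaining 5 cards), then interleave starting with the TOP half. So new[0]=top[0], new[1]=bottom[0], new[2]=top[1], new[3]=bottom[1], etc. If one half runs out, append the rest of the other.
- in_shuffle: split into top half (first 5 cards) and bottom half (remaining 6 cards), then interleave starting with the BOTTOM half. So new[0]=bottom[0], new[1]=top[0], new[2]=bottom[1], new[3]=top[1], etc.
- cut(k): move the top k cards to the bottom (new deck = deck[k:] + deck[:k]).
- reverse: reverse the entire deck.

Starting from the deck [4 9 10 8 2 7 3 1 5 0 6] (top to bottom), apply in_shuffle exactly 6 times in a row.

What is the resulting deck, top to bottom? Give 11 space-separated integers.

Answer: 2 0 8 5 10 1 9 3 4 7 6

Derivation:
After op 1 (in_shuffle): [7 4 3 9 1 10 5 8 0 2 6]
After op 2 (in_shuffle): [10 7 5 4 8 3 0 9 2 1 6]
After op 3 (in_shuffle): [3 10 0 7 9 5 2 4 1 8 6]
After op 4 (in_shuffle): [5 3 2 10 4 0 1 7 8 9 6]
After op 5 (in_shuffle): [0 5 1 3 7 2 8 10 9 4 6]
After op 6 (in_shuffle): [2 0 8 5 10 1 9 3 4 7 6]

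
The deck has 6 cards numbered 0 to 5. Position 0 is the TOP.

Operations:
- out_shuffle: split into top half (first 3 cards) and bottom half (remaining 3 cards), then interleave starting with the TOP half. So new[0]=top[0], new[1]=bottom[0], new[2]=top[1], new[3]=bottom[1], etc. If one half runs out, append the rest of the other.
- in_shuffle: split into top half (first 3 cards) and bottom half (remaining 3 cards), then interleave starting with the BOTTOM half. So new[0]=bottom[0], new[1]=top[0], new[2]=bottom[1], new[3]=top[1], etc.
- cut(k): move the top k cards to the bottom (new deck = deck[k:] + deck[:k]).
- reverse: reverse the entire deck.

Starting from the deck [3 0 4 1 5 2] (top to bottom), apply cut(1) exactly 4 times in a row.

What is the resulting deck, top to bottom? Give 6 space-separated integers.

Answer: 5 2 3 0 4 1

Derivation:
After op 1 (cut(1)): [0 4 1 5 2 3]
After op 2 (cut(1)): [4 1 5 2 3 0]
After op 3 (cut(1)): [1 5 2 3 0 4]
After op 4 (cut(1)): [5 2 3 0 4 1]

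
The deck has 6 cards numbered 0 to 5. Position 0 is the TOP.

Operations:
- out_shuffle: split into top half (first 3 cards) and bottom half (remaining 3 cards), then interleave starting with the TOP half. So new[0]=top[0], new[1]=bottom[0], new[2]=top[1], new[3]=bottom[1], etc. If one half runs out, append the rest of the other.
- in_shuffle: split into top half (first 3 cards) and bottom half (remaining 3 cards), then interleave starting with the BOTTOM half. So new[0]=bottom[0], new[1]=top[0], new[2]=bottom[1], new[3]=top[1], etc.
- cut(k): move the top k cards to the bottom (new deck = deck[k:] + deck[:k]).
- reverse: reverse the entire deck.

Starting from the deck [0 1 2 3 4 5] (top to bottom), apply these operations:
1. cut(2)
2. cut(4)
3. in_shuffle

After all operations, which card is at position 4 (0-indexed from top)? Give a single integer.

After op 1 (cut(2)): [2 3 4 5 0 1]
After op 2 (cut(4)): [0 1 2 3 4 5]
After op 3 (in_shuffle): [3 0 4 1 5 2]
Position 4: card 5.

Answer: 5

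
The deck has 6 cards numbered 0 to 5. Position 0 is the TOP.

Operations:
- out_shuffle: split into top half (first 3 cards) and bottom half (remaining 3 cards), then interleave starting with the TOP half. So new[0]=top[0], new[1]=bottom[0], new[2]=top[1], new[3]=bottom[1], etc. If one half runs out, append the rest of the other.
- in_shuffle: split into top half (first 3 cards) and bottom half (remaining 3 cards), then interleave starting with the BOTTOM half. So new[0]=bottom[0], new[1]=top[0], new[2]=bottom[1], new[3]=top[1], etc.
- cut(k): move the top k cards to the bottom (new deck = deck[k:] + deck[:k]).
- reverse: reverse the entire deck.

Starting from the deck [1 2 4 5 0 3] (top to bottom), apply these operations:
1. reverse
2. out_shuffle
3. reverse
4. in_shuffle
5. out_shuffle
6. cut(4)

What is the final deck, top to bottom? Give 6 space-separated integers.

After op 1 (reverse): [3 0 5 4 2 1]
After op 2 (out_shuffle): [3 4 0 2 5 1]
After op 3 (reverse): [1 5 2 0 4 3]
After op 4 (in_shuffle): [0 1 4 5 3 2]
After op 5 (out_shuffle): [0 5 1 3 4 2]
After op 6 (cut(4)): [4 2 0 5 1 3]

Answer: 4 2 0 5 1 3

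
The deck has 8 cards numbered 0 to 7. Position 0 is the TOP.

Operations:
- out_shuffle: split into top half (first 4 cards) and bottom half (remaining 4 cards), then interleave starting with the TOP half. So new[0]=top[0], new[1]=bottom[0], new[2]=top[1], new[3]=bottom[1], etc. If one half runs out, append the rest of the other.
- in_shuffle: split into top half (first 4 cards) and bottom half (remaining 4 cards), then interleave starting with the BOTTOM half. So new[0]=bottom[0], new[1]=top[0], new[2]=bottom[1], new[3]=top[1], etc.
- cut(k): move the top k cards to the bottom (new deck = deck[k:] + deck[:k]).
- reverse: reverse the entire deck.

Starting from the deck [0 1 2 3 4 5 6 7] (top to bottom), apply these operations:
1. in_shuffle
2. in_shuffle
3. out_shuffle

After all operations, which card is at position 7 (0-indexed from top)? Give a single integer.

After op 1 (in_shuffle): [4 0 5 1 6 2 7 3]
After op 2 (in_shuffle): [6 4 2 0 7 5 3 1]
After op 3 (out_shuffle): [6 7 4 5 2 3 0 1]
Position 7: card 1.

Answer: 1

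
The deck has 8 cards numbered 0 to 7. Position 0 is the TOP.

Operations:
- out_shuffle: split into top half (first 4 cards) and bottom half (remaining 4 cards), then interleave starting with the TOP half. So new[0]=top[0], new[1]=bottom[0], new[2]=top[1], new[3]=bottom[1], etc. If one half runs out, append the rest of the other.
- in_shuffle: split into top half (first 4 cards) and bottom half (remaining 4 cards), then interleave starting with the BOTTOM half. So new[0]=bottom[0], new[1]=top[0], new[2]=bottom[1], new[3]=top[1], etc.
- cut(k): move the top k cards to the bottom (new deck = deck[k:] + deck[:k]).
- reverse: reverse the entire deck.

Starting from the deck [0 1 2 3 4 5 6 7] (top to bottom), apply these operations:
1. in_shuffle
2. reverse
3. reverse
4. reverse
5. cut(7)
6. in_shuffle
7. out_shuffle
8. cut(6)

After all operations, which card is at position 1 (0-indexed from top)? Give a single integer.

Answer: 2

Derivation:
After op 1 (in_shuffle): [4 0 5 1 6 2 7 3]
After op 2 (reverse): [3 7 2 6 1 5 0 4]
After op 3 (reverse): [4 0 5 1 6 2 7 3]
After op 4 (reverse): [3 7 2 6 1 5 0 4]
After op 5 (cut(7)): [4 3 7 2 6 1 5 0]
After op 6 (in_shuffle): [6 4 1 3 5 7 0 2]
After op 7 (out_shuffle): [6 5 4 7 1 0 3 2]
After op 8 (cut(6)): [3 2 6 5 4 7 1 0]
Position 1: card 2.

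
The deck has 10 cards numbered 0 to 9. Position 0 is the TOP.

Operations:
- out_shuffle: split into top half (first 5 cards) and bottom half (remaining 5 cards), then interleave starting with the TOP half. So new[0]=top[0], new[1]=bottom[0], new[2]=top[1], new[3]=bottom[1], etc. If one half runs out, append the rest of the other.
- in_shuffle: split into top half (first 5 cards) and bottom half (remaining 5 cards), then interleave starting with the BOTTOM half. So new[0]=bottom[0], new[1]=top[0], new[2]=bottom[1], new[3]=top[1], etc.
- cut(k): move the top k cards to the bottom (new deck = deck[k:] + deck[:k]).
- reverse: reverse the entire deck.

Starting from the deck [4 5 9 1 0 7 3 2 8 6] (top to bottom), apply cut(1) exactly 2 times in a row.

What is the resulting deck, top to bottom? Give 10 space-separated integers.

After op 1 (cut(1)): [5 9 1 0 7 3 2 8 6 4]
After op 2 (cut(1)): [9 1 0 7 3 2 8 6 4 5]

Answer: 9 1 0 7 3 2 8 6 4 5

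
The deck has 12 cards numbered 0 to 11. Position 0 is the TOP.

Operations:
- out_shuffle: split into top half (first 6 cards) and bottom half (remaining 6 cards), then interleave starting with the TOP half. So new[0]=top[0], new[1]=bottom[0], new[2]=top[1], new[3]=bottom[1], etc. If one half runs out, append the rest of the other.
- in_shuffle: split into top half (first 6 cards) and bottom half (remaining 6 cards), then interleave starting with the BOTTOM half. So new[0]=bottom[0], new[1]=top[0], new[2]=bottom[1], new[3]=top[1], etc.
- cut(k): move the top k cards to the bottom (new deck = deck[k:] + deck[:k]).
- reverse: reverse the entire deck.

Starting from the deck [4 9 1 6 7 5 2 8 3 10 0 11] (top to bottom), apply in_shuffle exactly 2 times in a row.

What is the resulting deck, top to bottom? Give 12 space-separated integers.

After op 1 (in_shuffle): [2 4 8 9 3 1 10 6 0 7 11 5]
After op 2 (in_shuffle): [10 2 6 4 0 8 7 9 11 3 5 1]

Answer: 10 2 6 4 0 8 7 9 11 3 5 1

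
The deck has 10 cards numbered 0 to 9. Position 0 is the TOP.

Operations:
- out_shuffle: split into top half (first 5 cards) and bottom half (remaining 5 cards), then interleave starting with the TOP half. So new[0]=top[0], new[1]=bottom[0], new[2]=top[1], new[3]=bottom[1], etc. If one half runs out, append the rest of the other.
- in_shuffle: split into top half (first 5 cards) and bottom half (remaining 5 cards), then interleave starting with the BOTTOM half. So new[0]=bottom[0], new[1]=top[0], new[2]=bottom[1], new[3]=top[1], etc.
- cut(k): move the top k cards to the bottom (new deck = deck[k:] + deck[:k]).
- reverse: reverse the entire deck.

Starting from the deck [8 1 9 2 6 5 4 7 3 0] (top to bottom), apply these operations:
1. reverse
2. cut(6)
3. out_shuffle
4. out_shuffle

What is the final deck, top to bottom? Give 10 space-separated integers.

Answer: 2 4 3 8 9 5 7 0 1 6

Derivation:
After op 1 (reverse): [0 3 7 4 5 6 2 9 1 8]
After op 2 (cut(6)): [2 9 1 8 0 3 7 4 5 6]
After op 3 (out_shuffle): [2 3 9 7 1 4 8 5 0 6]
After op 4 (out_shuffle): [2 4 3 8 9 5 7 0 1 6]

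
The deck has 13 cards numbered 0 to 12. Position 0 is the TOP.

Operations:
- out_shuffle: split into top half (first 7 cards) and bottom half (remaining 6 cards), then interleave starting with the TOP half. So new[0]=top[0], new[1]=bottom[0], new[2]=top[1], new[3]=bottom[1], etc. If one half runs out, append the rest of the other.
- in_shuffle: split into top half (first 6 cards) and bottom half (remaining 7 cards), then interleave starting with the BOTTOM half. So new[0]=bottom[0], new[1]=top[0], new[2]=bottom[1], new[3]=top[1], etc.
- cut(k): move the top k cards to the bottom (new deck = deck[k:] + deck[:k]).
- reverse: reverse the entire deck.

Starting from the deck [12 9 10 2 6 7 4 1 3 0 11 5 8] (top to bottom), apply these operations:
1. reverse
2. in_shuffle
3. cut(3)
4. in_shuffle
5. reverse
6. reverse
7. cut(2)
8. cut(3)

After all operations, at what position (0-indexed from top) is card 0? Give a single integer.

Answer: 4

Derivation:
After op 1 (reverse): [8 5 11 0 3 1 4 7 6 2 10 9 12]
After op 2 (in_shuffle): [4 8 7 5 6 11 2 0 10 3 9 1 12]
After op 3 (cut(3)): [5 6 11 2 0 10 3 9 1 12 4 8 7]
After op 4 (in_shuffle): [3 5 9 6 1 11 12 2 4 0 8 10 7]
After op 5 (reverse): [7 10 8 0 4 2 12 11 1 6 9 5 3]
After op 6 (reverse): [3 5 9 6 1 11 12 2 4 0 8 10 7]
After op 7 (cut(2)): [9 6 1 11 12 2 4 0 8 10 7 3 5]
After op 8 (cut(3)): [11 12 2 4 0 8 10 7 3 5 9 6 1]
Card 0 is at position 4.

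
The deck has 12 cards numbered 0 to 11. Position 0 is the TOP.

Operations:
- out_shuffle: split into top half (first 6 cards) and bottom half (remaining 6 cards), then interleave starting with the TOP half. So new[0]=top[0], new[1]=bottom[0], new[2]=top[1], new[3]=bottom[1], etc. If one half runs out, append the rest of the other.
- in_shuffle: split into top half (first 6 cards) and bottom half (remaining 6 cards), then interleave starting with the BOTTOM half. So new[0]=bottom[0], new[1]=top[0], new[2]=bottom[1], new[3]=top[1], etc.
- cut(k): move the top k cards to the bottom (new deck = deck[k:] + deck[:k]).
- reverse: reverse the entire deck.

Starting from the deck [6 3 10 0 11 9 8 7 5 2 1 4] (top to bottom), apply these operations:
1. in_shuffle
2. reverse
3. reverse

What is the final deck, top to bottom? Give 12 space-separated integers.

Answer: 8 6 7 3 5 10 2 0 1 11 4 9

Derivation:
After op 1 (in_shuffle): [8 6 7 3 5 10 2 0 1 11 4 9]
After op 2 (reverse): [9 4 11 1 0 2 10 5 3 7 6 8]
After op 3 (reverse): [8 6 7 3 5 10 2 0 1 11 4 9]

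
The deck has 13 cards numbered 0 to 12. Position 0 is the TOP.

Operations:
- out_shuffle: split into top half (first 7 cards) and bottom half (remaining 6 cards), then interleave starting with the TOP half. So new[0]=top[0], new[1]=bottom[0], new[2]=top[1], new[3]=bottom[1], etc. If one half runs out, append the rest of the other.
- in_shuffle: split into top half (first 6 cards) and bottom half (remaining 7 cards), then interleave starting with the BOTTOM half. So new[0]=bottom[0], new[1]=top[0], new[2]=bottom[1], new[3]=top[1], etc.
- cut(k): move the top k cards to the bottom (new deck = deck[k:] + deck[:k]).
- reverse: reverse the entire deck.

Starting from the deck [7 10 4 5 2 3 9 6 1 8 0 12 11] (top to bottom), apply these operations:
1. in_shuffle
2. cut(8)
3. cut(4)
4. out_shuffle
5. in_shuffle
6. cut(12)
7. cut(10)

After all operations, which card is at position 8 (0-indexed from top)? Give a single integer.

After op 1 (in_shuffle): [9 7 6 10 1 4 8 5 0 2 12 3 11]
After op 2 (cut(8)): [0 2 12 3 11 9 7 6 10 1 4 8 5]
After op 3 (cut(4)): [11 9 7 6 10 1 4 8 5 0 2 12 3]
After op 4 (out_shuffle): [11 8 9 5 7 0 6 2 10 12 1 3 4]
After op 5 (in_shuffle): [6 11 2 8 10 9 12 5 1 7 3 0 4]
After op 6 (cut(12)): [4 6 11 2 8 10 9 12 5 1 7 3 0]
After op 7 (cut(10)): [7 3 0 4 6 11 2 8 10 9 12 5 1]
Position 8: card 10.

Answer: 10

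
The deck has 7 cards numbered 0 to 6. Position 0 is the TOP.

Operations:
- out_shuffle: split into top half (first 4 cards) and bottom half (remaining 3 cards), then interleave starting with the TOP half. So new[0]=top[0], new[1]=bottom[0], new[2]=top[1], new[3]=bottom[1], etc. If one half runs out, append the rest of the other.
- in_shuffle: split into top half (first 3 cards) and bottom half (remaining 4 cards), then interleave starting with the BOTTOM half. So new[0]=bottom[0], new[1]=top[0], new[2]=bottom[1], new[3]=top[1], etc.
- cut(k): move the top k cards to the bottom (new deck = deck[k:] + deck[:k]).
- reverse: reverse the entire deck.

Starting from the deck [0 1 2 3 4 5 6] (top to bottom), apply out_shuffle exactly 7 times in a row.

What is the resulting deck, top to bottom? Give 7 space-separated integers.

After op 1 (out_shuffle): [0 4 1 5 2 6 3]
After op 2 (out_shuffle): [0 2 4 6 1 3 5]
After op 3 (out_shuffle): [0 1 2 3 4 5 6]
After op 4 (out_shuffle): [0 4 1 5 2 6 3]
After op 5 (out_shuffle): [0 2 4 6 1 3 5]
After op 6 (out_shuffle): [0 1 2 3 4 5 6]
After op 7 (out_shuffle): [0 4 1 5 2 6 3]

Answer: 0 4 1 5 2 6 3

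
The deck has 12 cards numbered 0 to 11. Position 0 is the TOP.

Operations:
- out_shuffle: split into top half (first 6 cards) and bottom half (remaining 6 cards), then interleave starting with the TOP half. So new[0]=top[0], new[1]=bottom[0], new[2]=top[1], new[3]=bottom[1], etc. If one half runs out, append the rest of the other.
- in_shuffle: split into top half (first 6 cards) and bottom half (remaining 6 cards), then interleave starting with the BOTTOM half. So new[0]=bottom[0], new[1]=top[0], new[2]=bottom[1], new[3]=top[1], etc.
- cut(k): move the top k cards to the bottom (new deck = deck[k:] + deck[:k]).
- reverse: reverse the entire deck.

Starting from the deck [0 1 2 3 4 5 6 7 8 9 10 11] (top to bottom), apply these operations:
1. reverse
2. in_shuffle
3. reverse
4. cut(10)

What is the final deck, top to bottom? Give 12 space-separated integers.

After op 1 (reverse): [11 10 9 8 7 6 5 4 3 2 1 0]
After op 2 (in_shuffle): [5 11 4 10 3 9 2 8 1 7 0 6]
After op 3 (reverse): [6 0 7 1 8 2 9 3 10 4 11 5]
After op 4 (cut(10)): [11 5 6 0 7 1 8 2 9 3 10 4]

Answer: 11 5 6 0 7 1 8 2 9 3 10 4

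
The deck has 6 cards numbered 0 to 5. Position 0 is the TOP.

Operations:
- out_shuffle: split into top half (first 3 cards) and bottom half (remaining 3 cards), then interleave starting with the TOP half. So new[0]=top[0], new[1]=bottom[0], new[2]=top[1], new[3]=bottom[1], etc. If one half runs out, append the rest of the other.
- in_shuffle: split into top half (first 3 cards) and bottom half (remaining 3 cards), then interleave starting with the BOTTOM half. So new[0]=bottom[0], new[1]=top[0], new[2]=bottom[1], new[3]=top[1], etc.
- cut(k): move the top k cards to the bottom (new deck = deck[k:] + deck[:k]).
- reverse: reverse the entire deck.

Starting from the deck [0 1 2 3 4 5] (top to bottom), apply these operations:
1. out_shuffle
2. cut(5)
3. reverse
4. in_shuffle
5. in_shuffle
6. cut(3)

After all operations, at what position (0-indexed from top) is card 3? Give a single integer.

Answer: 4

Derivation:
After op 1 (out_shuffle): [0 3 1 4 2 5]
After op 2 (cut(5)): [5 0 3 1 4 2]
After op 3 (reverse): [2 4 1 3 0 5]
After op 4 (in_shuffle): [3 2 0 4 5 1]
After op 5 (in_shuffle): [4 3 5 2 1 0]
After op 6 (cut(3)): [2 1 0 4 3 5]
Card 3 is at position 4.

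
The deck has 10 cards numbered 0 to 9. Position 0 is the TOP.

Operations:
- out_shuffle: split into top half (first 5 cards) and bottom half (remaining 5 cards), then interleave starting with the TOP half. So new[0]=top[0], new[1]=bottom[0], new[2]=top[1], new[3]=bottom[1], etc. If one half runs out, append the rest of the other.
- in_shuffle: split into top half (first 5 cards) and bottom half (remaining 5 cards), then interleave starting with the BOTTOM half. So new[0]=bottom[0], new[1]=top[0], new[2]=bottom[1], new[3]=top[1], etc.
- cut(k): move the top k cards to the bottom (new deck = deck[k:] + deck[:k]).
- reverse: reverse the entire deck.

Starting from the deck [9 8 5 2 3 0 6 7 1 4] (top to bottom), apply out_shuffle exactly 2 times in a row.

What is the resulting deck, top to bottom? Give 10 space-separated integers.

Answer: 9 7 0 2 8 1 6 3 5 4

Derivation:
After op 1 (out_shuffle): [9 0 8 6 5 7 2 1 3 4]
After op 2 (out_shuffle): [9 7 0 2 8 1 6 3 5 4]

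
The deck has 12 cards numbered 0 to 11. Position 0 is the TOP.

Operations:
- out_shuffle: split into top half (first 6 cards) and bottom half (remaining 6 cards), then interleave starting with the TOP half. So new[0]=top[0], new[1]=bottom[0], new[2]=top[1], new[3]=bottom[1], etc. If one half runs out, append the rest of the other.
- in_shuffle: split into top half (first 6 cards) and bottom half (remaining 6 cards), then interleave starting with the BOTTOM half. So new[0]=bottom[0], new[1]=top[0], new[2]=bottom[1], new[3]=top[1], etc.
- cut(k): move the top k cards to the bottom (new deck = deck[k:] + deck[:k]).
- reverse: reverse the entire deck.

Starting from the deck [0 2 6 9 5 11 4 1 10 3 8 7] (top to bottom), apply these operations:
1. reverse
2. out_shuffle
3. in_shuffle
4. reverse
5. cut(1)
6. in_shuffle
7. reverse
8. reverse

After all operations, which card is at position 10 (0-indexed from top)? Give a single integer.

After op 1 (reverse): [7 8 3 10 1 4 11 5 9 6 2 0]
After op 2 (out_shuffle): [7 11 8 5 3 9 10 6 1 2 4 0]
After op 3 (in_shuffle): [10 7 6 11 1 8 2 5 4 3 0 9]
After op 4 (reverse): [9 0 3 4 5 2 8 1 11 6 7 10]
After op 5 (cut(1)): [0 3 4 5 2 8 1 11 6 7 10 9]
After op 6 (in_shuffle): [1 0 11 3 6 4 7 5 10 2 9 8]
After op 7 (reverse): [8 9 2 10 5 7 4 6 3 11 0 1]
After op 8 (reverse): [1 0 11 3 6 4 7 5 10 2 9 8]
Position 10: card 9.

Answer: 9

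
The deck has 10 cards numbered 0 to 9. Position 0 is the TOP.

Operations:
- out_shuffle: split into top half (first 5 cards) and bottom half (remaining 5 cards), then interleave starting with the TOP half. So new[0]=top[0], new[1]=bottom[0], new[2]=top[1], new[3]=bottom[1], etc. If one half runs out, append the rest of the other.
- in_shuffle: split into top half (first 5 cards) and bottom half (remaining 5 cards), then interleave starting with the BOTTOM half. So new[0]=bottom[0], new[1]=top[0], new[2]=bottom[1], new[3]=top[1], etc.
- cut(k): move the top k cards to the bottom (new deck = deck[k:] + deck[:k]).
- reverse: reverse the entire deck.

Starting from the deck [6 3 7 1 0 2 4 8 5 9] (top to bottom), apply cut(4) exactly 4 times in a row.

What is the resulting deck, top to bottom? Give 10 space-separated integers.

After op 1 (cut(4)): [0 2 4 8 5 9 6 3 7 1]
After op 2 (cut(4)): [5 9 6 3 7 1 0 2 4 8]
After op 3 (cut(4)): [7 1 0 2 4 8 5 9 6 3]
After op 4 (cut(4)): [4 8 5 9 6 3 7 1 0 2]

Answer: 4 8 5 9 6 3 7 1 0 2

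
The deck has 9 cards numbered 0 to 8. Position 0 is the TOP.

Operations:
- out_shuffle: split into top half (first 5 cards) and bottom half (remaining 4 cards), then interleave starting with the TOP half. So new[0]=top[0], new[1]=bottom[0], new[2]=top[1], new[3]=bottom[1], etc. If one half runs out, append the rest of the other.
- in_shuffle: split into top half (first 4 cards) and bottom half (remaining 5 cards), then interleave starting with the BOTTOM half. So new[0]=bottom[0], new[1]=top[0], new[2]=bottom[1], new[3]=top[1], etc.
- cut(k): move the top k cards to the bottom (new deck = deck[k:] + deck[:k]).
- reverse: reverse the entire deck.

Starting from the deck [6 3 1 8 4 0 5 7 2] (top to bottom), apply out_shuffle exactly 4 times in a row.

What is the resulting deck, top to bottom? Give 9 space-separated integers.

Answer: 6 4 2 8 7 1 5 3 0

Derivation:
After op 1 (out_shuffle): [6 0 3 5 1 7 8 2 4]
After op 2 (out_shuffle): [6 7 0 8 3 2 5 4 1]
After op 3 (out_shuffle): [6 2 7 5 0 4 8 1 3]
After op 4 (out_shuffle): [6 4 2 8 7 1 5 3 0]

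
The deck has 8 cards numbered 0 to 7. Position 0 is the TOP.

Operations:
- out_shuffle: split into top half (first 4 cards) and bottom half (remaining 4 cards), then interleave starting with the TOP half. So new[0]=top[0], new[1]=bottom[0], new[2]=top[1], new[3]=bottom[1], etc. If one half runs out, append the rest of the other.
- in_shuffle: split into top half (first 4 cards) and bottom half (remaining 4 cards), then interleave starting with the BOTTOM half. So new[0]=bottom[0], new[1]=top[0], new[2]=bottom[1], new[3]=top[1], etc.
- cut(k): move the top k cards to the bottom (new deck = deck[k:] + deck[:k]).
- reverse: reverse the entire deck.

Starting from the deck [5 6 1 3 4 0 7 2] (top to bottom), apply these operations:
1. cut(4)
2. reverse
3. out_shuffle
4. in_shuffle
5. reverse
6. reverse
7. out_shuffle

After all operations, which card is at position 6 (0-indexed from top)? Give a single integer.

After op 1 (cut(4)): [4 0 7 2 5 6 1 3]
After op 2 (reverse): [3 1 6 5 2 7 0 4]
After op 3 (out_shuffle): [3 2 1 7 6 0 5 4]
After op 4 (in_shuffle): [6 3 0 2 5 1 4 7]
After op 5 (reverse): [7 4 1 5 2 0 3 6]
After op 6 (reverse): [6 3 0 2 5 1 4 7]
After op 7 (out_shuffle): [6 5 3 1 0 4 2 7]
Position 6: card 2.

Answer: 2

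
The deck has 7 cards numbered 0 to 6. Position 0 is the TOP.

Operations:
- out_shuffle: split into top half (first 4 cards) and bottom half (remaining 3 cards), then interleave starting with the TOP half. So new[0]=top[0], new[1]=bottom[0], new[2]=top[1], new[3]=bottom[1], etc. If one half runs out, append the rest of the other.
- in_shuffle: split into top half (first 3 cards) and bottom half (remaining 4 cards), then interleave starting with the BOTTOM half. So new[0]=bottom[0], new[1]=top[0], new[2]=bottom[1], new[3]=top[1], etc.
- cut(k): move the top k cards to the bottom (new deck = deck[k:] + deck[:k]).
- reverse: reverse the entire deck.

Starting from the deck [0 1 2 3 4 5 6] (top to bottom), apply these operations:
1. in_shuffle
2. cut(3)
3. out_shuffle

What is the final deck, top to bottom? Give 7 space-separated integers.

After op 1 (in_shuffle): [3 0 4 1 5 2 6]
After op 2 (cut(3)): [1 5 2 6 3 0 4]
After op 3 (out_shuffle): [1 3 5 0 2 4 6]

Answer: 1 3 5 0 2 4 6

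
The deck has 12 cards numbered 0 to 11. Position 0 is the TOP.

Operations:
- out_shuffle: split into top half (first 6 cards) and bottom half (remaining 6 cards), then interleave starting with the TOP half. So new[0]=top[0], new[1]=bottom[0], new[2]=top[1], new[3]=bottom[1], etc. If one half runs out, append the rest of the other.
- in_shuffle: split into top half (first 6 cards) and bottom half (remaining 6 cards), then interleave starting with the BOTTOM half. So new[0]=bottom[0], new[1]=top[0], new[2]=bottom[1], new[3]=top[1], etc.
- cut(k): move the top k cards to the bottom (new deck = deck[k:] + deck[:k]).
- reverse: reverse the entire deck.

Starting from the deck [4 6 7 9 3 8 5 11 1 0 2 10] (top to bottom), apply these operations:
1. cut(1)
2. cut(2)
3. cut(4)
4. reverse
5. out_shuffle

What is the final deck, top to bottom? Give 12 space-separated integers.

Answer: 5 4 8 10 3 2 9 0 7 1 6 11

Derivation:
After op 1 (cut(1)): [6 7 9 3 8 5 11 1 0 2 10 4]
After op 2 (cut(2)): [9 3 8 5 11 1 0 2 10 4 6 7]
After op 3 (cut(4)): [11 1 0 2 10 4 6 7 9 3 8 5]
After op 4 (reverse): [5 8 3 9 7 6 4 10 2 0 1 11]
After op 5 (out_shuffle): [5 4 8 10 3 2 9 0 7 1 6 11]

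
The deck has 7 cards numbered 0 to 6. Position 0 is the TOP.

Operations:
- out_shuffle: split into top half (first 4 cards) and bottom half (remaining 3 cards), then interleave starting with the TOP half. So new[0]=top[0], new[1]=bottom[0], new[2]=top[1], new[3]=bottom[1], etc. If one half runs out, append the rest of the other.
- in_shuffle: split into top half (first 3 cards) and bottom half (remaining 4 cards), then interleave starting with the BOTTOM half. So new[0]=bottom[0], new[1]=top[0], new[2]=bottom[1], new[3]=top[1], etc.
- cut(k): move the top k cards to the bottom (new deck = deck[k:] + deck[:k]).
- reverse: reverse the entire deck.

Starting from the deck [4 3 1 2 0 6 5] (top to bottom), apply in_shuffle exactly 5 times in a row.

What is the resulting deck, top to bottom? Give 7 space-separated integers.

Answer: 3 2 6 4 1 0 5

Derivation:
After op 1 (in_shuffle): [2 4 0 3 6 1 5]
After op 2 (in_shuffle): [3 2 6 4 1 0 5]
After op 3 (in_shuffle): [4 3 1 2 0 6 5]
After op 4 (in_shuffle): [2 4 0 3 6 1 5]
After op 5 (in_shuffle): [3 2 6 4 1 0 5]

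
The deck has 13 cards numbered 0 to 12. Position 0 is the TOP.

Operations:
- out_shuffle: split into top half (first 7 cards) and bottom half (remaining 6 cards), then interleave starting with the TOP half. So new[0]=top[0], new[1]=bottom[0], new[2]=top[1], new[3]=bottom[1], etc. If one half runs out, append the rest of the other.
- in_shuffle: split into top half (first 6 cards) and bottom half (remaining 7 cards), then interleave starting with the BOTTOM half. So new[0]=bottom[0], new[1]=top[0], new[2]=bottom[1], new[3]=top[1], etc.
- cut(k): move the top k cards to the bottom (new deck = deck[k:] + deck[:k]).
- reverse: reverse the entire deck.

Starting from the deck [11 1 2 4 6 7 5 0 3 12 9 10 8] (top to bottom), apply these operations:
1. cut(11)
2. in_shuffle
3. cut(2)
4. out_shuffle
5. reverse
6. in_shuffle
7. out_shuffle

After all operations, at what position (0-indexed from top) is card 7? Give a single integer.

After op 1 (cut(11)): [10 8 11 1 2 4 6 7 5 0 3 12 9]
After op 2 (in_shuffle): [6 10 7 8 5 11 0 1 3 2 12 4 9]
After op 3 (cut(2)): [7 8 5 11 0 1 3 2 12 4 9 6 10]
After op 4 (out_shuffle): [7 2 8 12 5 4 11 9 0 6 1 10 3]
After op 5 (reverse): [3 10 1 6 0 9 11 4 5 12 8 2 7]
After op 6 (in_shuffle): [11 3 4 10 5 1 12 6 8 0 2 9 7]
After op 7 (out_shuffle): [11 6 3 8 4 0 10 2 5 9 1 7 12]
Card 7 is at position 11.

Answer: 11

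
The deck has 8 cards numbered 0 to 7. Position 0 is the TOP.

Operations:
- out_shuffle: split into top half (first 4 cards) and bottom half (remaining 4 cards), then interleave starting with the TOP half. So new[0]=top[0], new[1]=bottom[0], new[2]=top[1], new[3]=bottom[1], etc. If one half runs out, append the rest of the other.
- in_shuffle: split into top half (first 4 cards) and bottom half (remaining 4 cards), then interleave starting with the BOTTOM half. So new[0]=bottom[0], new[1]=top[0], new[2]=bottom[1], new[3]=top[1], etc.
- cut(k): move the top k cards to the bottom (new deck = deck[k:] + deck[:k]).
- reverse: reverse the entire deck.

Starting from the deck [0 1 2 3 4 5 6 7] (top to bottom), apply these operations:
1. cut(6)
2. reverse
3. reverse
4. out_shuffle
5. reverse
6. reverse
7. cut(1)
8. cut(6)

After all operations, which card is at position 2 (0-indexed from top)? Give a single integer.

Answer: 2

Derivation:
After op 1 (cut(6)): [6 7 0 1 2 3 4 5]
After op 2 (reverse): [5 4 3 2 1 0 7 6]
After op 3 (reverse): [6 7 0 1 2 3 4 5]
After op 4 (out_shuffle): [6 2 7 3 0 4 1 5]
After op 5 (reverse): [5 1 4 0 3 7 2 6]
After op 6 (reverse): [6 2 7 3 0 4 1 5]
After op 7 (cut(1)): [2 7 3 0 4 1 5 6]
After op 8 (cut(6)): [5 6 2 7 3 0 4 1]
Position 2: card 2.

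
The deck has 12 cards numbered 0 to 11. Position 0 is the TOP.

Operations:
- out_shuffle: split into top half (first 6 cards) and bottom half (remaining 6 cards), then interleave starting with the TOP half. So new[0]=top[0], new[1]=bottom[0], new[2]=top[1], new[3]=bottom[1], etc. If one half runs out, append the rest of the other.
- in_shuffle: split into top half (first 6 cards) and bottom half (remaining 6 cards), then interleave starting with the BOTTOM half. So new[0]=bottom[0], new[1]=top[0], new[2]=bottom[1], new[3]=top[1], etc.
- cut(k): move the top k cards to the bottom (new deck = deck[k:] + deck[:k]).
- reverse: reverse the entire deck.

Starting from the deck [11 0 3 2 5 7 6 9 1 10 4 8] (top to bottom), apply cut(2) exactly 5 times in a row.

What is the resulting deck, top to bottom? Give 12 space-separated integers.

Answer: 4 8 11 0 3 2 5 7 6 9 1 10

Derivation:
After op 1 (cut(2)): [3 2 5 7 6 9 1 10 4 8 11 0]
After op 2 (cut(2)): [5 7 6 9 1 10 4 8 11 0 3 2]
After op 3 (cut(2)): [6 9 1 10 4 8 11 0 3 2 5 7]
After op 4 (cut(2)): [1 10 4 8 11 0 3 2 5 7 6 9]
After op 5 (cut(2)): [4 8 11 0 3 2 5 7 6 9 1 10]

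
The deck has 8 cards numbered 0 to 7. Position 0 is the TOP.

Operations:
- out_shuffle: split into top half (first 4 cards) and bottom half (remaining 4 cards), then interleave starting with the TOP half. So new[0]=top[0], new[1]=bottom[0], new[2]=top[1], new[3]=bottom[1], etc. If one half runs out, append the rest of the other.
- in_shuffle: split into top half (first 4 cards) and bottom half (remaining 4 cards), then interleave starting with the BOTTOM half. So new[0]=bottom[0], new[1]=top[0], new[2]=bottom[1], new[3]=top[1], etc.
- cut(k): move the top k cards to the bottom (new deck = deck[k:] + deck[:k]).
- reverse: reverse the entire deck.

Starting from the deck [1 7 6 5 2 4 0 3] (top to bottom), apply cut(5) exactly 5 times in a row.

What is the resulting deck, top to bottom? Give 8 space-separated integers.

After op 1 (cut(5)): [4 0 3 1 7 6 5 2]
After op 2 (cut(5)): [6 5 2 4 0 3 1 7]
After op 3 (cut(5)): [3 1 7 6 5 2 4 0]
After op 4 (cut(5)): [2 4 0 3 1 7 6 5]
After op 5 (cut(5)): [7 6 5 2 4 0 3 1]

Answer: 7 6 5 2 4 0 3 1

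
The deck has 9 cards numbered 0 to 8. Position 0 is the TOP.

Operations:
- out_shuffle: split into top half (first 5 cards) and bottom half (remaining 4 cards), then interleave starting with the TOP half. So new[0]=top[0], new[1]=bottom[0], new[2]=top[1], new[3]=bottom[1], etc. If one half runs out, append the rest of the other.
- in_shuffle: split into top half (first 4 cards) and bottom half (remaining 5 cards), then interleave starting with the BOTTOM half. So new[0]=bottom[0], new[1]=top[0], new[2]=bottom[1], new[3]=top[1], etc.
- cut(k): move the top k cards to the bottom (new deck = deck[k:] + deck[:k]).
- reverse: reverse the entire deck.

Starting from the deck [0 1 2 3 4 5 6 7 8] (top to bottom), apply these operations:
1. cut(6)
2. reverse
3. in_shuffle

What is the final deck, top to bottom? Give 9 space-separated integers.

After op 1 (cut(6)): [6 7 8 0 1 2 3 4 5]
After op 2 (reverse): [5 4 3 2 1 0 8 7 6]
After op 3 (in_shuffle): [1 5 0 4 8 3 7 2 6]

Answer: 1 5 0 4 8 3 7 2 6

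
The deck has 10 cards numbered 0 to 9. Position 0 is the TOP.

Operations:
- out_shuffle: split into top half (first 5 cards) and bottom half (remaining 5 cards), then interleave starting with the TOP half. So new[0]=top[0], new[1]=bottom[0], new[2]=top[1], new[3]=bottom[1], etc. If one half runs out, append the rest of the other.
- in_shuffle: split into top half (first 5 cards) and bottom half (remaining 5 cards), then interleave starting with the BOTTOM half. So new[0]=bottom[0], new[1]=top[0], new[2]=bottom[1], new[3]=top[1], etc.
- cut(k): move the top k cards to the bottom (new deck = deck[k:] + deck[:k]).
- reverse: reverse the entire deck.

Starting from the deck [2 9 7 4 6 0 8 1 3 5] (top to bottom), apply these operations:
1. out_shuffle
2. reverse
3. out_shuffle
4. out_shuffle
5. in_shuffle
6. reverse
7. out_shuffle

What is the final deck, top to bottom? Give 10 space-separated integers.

After op 1 (out_shuffle): [2 0 9 8 7 1 4 3 6 5]
After op 2 (reverse): [5 6 3 4 1 7 8 9 0 2]
After op 3 (out_shuffle): [5 7 6 8 3 9 4 0 1 2]
After op 4 (out_shuffle): [5 9 7 4 6 0 8 1 3 2]
After op 5 (in_shuffle): [0 5 8 9 1 7 3 4 2 6]
After op 6 (reverse): [6 2 4 3 7 1 9 8 5 0]
After op 7 (out_shuffle): [6 1 2 9 4 8 3 5 7 0]

Answer: 6 1 2 9 4 8 3 5 7 0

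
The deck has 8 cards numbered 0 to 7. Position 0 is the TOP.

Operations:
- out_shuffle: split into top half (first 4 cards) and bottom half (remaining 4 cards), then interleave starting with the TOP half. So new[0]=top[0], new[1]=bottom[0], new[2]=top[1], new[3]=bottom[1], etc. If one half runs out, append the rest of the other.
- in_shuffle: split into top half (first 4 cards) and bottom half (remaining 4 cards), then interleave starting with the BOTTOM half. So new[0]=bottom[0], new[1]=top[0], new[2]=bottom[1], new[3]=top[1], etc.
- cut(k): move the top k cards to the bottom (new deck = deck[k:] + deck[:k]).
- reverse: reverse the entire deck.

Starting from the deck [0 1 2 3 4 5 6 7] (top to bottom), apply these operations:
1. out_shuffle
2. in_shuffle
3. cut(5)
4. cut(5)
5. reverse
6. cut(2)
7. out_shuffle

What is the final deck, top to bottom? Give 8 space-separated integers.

After op 1 (out_shuffle): [0 4 1 5 2 6 3 7]
After op 2 (in_shuffle): [2 0 6 4 3 1 7 5]
After op 3 (cut(5)): [1 7 5 2 0 6 4 3]
After op 4 (cut(5)): [6 4 3 1 7 5 2 0]
After op 5 (reverse): [0 2 5 7 1 3 4 6]
After op 6 (cut(2)): [5 7 1 3 4 6 0 2]
After op 7 (out_shuffle): [5 4 7 6 1 0 3 2]

Answer: 5 4 7 6 1 0 3 2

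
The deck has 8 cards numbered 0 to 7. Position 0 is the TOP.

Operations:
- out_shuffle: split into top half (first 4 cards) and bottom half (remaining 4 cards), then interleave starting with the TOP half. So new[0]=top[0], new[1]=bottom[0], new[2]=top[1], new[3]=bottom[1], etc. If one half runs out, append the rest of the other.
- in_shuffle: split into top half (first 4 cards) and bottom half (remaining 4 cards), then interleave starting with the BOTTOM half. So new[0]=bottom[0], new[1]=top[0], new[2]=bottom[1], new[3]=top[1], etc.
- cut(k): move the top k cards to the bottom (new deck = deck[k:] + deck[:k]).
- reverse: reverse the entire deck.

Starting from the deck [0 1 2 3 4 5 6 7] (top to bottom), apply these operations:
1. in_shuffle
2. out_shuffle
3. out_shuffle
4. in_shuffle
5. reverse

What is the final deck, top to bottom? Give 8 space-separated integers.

After op 1 (in_shuffle): [4 0 5 1 6 2 7 3]
After op 2 (out_shuffle): [4 6 0 2 5 7 1 3]
After op 3 (out_shuffle): [4 5 6 7 0 1 2 3]
After op 4 (in_shuffle): [0 4 1 5 2 6 3 7]
After op 5 (reverse): [7 3 6 2 5 1 4 0]

Answer: 7 3 6 2 5 1 4 0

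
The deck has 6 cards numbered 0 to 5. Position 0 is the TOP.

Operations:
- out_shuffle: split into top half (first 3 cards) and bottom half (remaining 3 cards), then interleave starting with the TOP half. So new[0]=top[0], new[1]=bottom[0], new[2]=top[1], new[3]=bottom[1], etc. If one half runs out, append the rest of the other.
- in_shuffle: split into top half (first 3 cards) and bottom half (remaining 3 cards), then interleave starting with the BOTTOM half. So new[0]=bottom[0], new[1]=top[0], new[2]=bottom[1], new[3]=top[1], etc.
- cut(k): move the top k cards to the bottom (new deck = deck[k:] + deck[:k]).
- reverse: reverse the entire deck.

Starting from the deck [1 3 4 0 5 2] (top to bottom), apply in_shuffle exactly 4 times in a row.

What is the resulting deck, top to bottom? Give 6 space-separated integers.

After op 1 (in_shuffle): [0 1 5 3 2 4]
After op 2 (in_shuffle): [3 0 2 1 4 5]
After op 3 (in_shuffle): [1 3 4 0 5 2]
After op 4 (in_shuffle): [0 1 5 3 2 4]

Answer: 0 1 5 3 2 4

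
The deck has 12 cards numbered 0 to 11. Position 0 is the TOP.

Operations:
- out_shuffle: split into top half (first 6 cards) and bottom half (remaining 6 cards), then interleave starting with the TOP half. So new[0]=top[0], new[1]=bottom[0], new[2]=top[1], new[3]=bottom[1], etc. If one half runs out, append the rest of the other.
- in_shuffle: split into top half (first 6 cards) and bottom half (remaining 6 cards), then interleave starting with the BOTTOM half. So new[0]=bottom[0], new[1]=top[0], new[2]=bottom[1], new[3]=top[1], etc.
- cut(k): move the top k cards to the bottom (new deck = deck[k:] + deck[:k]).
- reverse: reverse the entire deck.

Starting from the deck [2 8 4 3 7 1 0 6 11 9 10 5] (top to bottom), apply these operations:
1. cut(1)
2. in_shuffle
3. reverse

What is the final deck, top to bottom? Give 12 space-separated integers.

Answer: 0 2 1 5 7 10 3 9 4 11 8 6

Derivation:
After op 1 (cut(1)): [8 4 3 7 1 0 6 11 9 10 5 2]
After op 2 (in_shuffle): [6 8 11 4 9 3 10 7 5 1 2 0]
After op 3 (reverse): [0 2 1 5 7 10 3 9 4 11 8 6]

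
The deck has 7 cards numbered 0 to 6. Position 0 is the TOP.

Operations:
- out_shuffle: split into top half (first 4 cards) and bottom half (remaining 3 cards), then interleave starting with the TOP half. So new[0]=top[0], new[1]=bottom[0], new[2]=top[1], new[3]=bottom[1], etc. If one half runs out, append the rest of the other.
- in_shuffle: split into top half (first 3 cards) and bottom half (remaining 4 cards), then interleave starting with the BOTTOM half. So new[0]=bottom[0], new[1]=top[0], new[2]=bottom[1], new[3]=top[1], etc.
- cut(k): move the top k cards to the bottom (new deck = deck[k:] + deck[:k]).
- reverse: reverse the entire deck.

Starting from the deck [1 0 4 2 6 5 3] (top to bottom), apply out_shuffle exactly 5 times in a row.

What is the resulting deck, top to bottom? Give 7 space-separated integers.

After op 1 (out_shuffle): [1 6 0 5 4 3 2]
After op 2 (out_shuffle): [1 4 6 3 0 2 5]
After op 3 (out_shuffle): [1 0 4 2 6 5 3]
After op 4 (out_shuffle): [1 6 0 5 4 3 2]
After op 5 (out_shuffle): [1 4 6 3 0 2 5]

Answer: 1 4 6 3 0 2 5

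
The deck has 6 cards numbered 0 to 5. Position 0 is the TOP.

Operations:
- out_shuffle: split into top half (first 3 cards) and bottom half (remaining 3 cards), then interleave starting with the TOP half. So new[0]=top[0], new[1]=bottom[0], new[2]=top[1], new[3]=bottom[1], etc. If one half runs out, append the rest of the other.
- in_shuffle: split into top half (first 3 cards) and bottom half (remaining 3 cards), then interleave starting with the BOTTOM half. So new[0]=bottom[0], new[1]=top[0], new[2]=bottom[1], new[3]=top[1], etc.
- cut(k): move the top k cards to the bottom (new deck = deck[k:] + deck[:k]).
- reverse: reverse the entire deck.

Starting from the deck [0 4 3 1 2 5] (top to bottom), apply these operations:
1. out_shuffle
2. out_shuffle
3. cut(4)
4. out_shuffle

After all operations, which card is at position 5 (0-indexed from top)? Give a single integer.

Answer: 3

Derivation:
After op 1 (out_shuffle): [0 1 4 2 3 5]
After op 2 (out_shuffle): [0 2 1 3 4 5]
After op 3 (cut(4)): [4 5 0 2 1 3]
After op 4 (out_shuffle): [4 2 5 1 0 3]
Position 5: card 3.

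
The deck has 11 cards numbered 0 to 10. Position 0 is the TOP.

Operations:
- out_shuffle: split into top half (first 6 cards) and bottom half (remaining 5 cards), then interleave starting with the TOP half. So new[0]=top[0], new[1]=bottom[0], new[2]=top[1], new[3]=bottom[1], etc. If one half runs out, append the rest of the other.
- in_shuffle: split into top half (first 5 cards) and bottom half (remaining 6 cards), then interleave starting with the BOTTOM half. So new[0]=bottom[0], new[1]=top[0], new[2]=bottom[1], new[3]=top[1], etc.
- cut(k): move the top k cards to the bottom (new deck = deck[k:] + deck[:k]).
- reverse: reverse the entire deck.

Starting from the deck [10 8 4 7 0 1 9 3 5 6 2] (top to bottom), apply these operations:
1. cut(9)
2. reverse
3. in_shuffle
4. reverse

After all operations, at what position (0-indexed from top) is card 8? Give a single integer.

Answer: 6

Derivation:
After op 1 (cut(9)): [6 2 10 8 4 7 0 1 9 3 5]
After op 2 (reverse): [5 3 9 1 0 7 4 8 10 2 6]
After op 3 (in_shuffle): [7 5 4 3 8 9 10 1 2 0 6]
After op 4 (reverse): [6 0 2 1 10 9 8 3 4 5 7]
Card 8 is at position 6.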